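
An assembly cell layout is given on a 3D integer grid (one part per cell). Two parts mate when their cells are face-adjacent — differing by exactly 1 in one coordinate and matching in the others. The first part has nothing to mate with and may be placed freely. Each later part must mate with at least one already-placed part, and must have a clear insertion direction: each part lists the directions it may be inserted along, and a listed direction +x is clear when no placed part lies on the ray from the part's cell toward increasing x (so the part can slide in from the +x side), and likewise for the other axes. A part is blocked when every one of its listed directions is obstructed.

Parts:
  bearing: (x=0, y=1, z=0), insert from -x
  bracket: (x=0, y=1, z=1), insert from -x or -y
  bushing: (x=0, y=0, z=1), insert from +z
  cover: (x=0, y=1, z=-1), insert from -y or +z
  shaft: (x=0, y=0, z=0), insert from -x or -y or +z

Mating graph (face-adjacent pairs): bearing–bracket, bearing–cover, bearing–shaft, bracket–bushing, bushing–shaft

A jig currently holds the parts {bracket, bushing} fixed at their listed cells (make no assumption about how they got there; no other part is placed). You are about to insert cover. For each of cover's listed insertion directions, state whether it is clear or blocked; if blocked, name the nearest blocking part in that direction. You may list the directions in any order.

+z: blocked by bracket; -y: clear

-y: ray from cover(0, 1, -1) has no placed part ⇒ clear
+z: nearest on ray is bracket@(0, 1, 1) ⇒ blocked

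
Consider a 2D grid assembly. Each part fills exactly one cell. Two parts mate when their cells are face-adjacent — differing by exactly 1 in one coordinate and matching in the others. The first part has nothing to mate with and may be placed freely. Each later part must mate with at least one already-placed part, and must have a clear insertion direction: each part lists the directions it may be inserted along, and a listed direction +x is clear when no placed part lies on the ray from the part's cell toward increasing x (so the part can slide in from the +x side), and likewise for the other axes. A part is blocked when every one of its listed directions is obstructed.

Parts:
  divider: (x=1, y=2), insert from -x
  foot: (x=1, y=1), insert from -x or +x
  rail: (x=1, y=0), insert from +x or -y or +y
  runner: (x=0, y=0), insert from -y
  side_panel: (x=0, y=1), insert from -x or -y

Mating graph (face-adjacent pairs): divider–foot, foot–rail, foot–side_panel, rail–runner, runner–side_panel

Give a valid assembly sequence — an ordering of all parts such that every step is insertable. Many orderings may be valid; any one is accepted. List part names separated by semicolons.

1. side_panel@(0, 1) [-x clear] — {side_panel}
2. runner@(0, 0) [-y clear] — {runner, side_panel}
3. rail@(1, 0) [+x clear] — {rail, runner, side_panel}
4. foot@(1, 1) [+x clear] — {foot, rail, runner, side_panel}
5. divider@(1, 2) [-x clear] — {divider, foot, rail, runner, side_panel}

side_panel; runner; rail; foot; divider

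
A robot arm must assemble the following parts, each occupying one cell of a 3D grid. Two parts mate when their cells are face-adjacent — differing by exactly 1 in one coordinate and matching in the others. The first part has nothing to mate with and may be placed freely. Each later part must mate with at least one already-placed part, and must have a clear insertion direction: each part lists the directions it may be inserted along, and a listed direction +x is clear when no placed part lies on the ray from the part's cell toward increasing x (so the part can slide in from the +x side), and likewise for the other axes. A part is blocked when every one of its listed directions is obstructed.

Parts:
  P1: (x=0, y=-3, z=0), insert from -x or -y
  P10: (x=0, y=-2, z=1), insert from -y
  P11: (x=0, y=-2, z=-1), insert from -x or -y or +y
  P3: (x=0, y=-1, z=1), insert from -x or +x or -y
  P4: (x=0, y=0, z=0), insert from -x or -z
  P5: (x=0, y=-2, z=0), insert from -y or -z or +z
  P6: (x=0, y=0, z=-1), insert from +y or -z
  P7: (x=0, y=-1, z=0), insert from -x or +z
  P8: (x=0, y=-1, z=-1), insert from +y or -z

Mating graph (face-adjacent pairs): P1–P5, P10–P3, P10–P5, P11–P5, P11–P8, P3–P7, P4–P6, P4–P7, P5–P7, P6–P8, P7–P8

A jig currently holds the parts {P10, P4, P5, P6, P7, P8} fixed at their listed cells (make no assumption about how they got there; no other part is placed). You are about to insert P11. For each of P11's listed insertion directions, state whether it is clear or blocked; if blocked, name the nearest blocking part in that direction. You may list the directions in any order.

+y: blocked by P8; -x: clear; -y: clear

-x: ray from P11(0, -2, -1) has no placed part ⇒ clear
-y: ray from P11(0, -2, -1) has no placed part ⇒ clear
+y: nearest on ray is P8@(0, -1, -1) ⇒ blocked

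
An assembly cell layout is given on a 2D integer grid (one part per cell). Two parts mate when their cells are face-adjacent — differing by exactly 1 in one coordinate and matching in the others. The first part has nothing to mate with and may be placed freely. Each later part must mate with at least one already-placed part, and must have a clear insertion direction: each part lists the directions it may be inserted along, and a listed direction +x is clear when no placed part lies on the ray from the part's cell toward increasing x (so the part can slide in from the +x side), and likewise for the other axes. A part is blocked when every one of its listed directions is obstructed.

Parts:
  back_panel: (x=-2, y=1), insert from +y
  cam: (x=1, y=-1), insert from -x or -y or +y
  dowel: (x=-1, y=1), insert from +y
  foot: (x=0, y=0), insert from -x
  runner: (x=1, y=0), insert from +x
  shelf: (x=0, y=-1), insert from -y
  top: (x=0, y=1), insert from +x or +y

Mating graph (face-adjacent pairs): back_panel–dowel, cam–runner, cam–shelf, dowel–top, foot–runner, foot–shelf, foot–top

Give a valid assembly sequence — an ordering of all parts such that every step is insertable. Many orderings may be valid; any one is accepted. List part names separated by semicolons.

foot; runner; top; dowel; cam; shelf; back_panel

1. foot@(0, 0) [-x clear] — {foot}
2. runner@(1, 0) [+x clear] — {foot, runner}
3. top@(0, 1) [+x clear] — {foot, runner, top}
4. dowel@(-1, 1) [+y clear] — {dowel, foot, runner, top}
5. cam@(1, -1) [-x clear] — {cam, dowel, foot, runner, top}
6. shelf@(0, -1) [-y clear] — {cam, dowel, foot, runner, shelf, top}
7. back_panel@(-2, 1) [+y clear] — {back_panel, cam, dowel, foot, runner, shelf, top}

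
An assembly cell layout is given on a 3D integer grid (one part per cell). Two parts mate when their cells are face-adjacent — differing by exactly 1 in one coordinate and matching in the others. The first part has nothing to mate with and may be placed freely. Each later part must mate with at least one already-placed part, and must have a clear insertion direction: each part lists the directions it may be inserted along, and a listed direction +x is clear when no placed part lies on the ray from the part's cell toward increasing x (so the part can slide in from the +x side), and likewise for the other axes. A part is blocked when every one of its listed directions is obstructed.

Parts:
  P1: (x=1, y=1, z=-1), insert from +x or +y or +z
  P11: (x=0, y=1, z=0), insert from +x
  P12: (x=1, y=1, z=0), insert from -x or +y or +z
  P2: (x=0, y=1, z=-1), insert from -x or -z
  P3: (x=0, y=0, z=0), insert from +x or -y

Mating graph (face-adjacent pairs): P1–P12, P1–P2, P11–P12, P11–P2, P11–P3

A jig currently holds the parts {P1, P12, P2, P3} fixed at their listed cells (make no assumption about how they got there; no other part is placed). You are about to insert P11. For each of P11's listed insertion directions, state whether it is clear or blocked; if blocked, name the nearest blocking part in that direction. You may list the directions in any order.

+x: nearest on ray is P12@(1, 1, 0) ⇒ blocked

+x: blocked by P12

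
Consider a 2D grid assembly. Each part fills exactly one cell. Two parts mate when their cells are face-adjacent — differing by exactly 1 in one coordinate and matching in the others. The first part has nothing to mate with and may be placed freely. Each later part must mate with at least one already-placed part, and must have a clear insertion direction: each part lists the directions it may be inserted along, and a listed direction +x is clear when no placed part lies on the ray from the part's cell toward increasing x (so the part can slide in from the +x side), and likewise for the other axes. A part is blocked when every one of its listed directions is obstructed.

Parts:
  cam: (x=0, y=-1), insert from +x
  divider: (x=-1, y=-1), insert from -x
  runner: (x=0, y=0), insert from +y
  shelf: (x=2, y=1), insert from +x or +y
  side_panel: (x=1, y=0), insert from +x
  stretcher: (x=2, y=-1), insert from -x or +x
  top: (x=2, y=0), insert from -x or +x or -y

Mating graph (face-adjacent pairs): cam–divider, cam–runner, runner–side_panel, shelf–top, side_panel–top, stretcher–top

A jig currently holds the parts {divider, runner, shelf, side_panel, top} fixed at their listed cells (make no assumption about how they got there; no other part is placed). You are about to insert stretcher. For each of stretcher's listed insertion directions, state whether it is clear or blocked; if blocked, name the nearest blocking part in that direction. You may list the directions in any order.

+x: clear; -x: blocked by divider

-x: nearest on ray is divider@(-1, -1) ⇒ blocked
+x: ray from stretcher(2, -1) has no placed part ⇒ clear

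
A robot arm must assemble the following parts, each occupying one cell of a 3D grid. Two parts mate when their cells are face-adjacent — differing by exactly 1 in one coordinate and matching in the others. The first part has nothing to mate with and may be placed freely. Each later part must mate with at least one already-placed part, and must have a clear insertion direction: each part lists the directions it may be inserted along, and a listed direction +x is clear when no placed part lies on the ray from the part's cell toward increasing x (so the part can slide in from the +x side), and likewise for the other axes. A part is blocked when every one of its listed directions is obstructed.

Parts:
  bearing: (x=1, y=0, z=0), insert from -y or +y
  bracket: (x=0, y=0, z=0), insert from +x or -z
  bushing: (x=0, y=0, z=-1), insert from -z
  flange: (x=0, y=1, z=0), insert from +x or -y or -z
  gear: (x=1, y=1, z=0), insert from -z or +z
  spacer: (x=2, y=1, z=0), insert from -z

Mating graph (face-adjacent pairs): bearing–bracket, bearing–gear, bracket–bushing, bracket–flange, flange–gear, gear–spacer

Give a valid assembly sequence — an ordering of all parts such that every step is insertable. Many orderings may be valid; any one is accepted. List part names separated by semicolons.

bracket; bushing; flange; gear; spacer; bearing

1. bracket@(0, 0, 0) [+x clear] — {bracket}
2. bushing@(0, 0, -1) [-z clear] — {bracket, bushing}
3. flange@(0, 1, 0) [+x clear] — {bracket, bushing, flange}
4. gear@(1, 1, 0) [-z clear] — {bracket, bushing, flange, gear}
5. spacer@(2, 1, 0) [-z clear] — {bracket, bushing, flange, gear, spacer}
6. bearing@(1, 0, 0) [-y clear] — {bearing, bracket, bushing, flange, gear, spacer}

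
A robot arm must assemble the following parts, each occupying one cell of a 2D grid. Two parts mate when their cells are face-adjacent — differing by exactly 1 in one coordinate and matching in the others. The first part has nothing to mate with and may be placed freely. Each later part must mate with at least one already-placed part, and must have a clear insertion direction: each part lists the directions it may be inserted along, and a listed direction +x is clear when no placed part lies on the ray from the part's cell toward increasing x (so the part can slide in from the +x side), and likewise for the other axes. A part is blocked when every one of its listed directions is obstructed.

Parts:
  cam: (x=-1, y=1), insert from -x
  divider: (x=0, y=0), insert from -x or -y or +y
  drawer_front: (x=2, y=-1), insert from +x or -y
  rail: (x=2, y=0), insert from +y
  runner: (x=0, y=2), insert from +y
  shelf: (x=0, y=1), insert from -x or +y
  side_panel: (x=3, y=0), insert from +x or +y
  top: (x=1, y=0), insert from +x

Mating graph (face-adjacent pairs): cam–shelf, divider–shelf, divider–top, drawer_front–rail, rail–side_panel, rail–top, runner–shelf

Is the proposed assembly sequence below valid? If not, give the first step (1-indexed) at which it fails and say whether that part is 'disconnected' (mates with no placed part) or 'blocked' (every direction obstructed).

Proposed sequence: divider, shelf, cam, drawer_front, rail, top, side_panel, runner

1. divider@(0, 0) [-x clear] — {divider}
2. shelf@(0, 1) [-x clear] — {divider, shelf}
3. cam@(-1, 1) [-x clear] — {cam, divider, shelf}
4. drawer_front@(2, -1) — no placed neighbour ⇒ disconnected

Invalid at step 4 (disconnected)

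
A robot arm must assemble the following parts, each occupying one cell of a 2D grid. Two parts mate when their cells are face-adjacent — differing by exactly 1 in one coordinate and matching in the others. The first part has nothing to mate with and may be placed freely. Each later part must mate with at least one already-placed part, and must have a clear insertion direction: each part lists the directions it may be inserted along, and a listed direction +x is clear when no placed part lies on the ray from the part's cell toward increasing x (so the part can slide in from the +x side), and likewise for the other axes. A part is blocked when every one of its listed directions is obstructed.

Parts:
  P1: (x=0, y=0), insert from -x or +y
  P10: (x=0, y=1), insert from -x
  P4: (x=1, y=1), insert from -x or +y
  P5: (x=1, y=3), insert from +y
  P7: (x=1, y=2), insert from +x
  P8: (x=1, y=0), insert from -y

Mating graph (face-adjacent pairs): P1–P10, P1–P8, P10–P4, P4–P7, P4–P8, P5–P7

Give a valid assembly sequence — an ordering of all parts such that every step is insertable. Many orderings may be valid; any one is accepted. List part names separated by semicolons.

1. P8@(1, 0) [-y clear] — {P8}
2. P1@(0, 0) [-x clear] — {P1, P8}
3. P4@(1, 1) [-x clear] — {P1, P4, P8}
4. P7@(1, 2) [+x clear] — {P1, P4, P7, P8}
5. P5@(1, 3) [+y clear] — {P1, P4, P5, P7, P8}
6. P10@(0, 1) [-x clear] — {P1, P10, P4, P5, P7, P8}

P8; P1; P4; P7; P5; P10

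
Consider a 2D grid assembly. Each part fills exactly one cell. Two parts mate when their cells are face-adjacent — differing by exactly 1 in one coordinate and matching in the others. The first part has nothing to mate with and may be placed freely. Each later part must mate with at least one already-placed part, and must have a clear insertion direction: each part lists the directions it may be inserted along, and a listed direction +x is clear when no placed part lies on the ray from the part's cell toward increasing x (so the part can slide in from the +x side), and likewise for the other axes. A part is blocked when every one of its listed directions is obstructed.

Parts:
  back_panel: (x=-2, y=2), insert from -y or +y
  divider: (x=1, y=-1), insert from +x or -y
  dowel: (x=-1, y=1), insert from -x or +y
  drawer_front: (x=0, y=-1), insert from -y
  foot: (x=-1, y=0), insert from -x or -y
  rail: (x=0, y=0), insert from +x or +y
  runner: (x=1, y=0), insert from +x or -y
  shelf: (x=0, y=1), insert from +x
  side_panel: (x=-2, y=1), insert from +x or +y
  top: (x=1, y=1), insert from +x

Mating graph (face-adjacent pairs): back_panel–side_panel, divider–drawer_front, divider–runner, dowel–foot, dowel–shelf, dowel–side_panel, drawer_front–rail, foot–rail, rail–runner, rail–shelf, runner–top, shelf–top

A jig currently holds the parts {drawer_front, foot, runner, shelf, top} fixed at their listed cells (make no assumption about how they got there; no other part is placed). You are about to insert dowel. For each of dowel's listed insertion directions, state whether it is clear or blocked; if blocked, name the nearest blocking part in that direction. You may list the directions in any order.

-x: ray from dowel(-1, 1) has no placed part ⇒ clear
+y: ray from dowel(-1, 1) has no placed part ⇒ clear

+y: clear; -x: clear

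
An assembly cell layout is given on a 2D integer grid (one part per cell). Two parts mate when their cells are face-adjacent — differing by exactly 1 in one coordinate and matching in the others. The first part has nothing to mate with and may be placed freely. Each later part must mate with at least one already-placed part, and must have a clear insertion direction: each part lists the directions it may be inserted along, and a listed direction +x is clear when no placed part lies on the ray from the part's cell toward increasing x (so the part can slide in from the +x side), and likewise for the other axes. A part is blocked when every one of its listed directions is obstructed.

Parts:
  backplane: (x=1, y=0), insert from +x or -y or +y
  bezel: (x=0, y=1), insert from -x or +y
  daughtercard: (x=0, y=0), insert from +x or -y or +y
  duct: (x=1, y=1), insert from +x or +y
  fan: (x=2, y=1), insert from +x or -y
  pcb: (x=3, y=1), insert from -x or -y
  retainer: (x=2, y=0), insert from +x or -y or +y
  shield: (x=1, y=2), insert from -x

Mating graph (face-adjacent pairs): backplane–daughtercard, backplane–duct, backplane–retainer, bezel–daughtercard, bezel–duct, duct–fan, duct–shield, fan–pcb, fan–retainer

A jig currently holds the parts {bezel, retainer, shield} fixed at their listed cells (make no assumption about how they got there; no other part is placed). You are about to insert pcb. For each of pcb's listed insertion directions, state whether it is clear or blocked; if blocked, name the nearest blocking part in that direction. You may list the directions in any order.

-x: blocked by bezel; -y: clear

-x: nearest on ray is bezel@(0, 1) ⇒ blocked
-y: ray from pcb(3, 1) has no placed part ⇒ clear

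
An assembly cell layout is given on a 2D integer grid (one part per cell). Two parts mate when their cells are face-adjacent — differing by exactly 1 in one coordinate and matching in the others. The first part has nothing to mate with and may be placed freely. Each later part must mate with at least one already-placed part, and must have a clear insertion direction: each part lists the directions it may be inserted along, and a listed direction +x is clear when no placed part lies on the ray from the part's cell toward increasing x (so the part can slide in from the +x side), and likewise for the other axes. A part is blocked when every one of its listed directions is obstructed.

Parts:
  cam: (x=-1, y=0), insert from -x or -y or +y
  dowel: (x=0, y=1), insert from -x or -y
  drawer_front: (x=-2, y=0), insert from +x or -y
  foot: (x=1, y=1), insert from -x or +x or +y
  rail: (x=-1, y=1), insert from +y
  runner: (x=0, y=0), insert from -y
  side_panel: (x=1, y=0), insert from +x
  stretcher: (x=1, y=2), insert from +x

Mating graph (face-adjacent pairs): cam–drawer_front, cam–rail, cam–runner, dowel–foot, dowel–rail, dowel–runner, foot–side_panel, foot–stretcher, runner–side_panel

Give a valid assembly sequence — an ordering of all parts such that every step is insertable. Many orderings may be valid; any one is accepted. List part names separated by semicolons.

1. side_panel@(1, 0) [+x clear] — {side_panel}
2. foot@(1, 1) [-x clear] — {foot, side_panel}
3. stretcher@(1, 2) [+x clear] — {foot, side_panel, stretcher}
4. dowel@(0, 1) [-x clear] — {dowel, foot, side_panel, stretcher}
5. rail@(-1, 1) [+y clear] — {dowel, foot, rail, side_panel, stretcher}
6. cam@(-1, 0) [-x clear] — {cam, dowel, foot, rail, side_panel, stretcher}
7. runner@(0, 0) [-y clear] — {cam, dowel, foot, rail, runner, side_panel, stretcher}
8. drawer_front@(-2, 0) [-y clear] — {cam, dowel, drawer_front, foot, rail, runner, side_panel, stretcher}

side_panel; foot; stretcher; dowel; rail; cam; runner; drawer_front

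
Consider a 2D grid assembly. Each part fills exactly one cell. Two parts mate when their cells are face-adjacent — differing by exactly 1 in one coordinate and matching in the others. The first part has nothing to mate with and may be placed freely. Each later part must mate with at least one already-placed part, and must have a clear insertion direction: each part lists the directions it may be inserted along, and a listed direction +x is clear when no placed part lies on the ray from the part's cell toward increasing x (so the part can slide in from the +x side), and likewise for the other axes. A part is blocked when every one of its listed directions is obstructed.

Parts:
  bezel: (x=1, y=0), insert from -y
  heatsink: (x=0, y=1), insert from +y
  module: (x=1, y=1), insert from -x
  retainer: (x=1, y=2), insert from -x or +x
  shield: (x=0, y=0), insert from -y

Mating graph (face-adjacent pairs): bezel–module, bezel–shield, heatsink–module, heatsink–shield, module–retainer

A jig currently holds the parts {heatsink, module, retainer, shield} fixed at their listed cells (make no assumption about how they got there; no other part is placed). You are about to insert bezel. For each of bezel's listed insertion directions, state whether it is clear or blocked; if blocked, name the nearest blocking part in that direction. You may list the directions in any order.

-y: clear

-y: ray from bezel(1, 0) has no placed part ⇒ clear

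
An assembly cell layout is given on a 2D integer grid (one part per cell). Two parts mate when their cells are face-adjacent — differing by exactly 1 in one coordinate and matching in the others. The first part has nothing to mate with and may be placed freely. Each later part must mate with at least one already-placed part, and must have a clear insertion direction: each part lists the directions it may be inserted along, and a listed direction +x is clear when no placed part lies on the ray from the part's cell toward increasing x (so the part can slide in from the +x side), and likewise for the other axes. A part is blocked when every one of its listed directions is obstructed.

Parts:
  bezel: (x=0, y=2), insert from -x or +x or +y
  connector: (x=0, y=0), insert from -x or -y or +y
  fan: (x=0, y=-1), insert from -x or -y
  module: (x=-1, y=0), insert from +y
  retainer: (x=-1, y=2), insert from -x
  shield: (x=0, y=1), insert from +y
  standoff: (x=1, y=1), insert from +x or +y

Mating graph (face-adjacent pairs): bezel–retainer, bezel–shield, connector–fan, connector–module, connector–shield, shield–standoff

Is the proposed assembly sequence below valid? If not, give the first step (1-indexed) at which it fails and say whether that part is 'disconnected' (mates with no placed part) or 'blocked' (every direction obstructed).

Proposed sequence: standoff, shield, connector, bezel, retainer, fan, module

1. standoff@(1, 1) [+x clear] — {standoff}
2. shield@(0, 1) [+y clear] — {shield, standoff}
3. connector@(0, 0) [-x clear] — {connector, shield, standoff}
4. bezel@(0, 2) [-x clear] — {bezel, connector, shield, standoff}
5. retainer@(-1, 2) [-x clear] — {bezel, connector, retainer, shield, standoff}
6. fan@(0, -1) [-x clear] — {bezel, connector, fan, retainer, shield, standoff}
7. module@(-1, 0) — +y all obstructed ⇒ blocked

Invalid at step 7 (blocked)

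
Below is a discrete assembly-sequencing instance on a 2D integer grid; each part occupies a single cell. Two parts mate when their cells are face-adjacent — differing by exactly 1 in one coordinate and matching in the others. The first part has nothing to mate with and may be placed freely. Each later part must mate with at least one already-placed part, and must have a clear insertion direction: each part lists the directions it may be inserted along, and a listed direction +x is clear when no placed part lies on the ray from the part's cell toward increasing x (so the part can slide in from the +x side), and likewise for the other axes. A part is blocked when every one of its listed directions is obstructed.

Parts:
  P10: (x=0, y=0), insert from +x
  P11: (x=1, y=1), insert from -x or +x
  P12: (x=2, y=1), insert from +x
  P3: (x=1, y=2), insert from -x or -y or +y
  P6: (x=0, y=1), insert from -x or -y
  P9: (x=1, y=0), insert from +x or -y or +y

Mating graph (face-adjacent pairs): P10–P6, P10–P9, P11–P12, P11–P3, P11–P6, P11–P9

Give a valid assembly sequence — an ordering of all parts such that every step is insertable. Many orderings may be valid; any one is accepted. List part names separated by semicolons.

P6; P11; P12; P3; P10; P9

1. P6@(0, 1) [-x clear] — {P6}
2. P11@(1, 1) [+x clear] — {P11, P6}
3. P12@(2, 1) [+x clear] — {P11, P12, P6}
4. P3@(1, 2) [-x clear] — {P11, P12, P3, P6}
5. P10@(0, 0) [+x clear] — {P10, P11, P12, P3, P6}
6. P9@(1, 0) [+x clear] — {P10, P11, P12, P3, P6, P9}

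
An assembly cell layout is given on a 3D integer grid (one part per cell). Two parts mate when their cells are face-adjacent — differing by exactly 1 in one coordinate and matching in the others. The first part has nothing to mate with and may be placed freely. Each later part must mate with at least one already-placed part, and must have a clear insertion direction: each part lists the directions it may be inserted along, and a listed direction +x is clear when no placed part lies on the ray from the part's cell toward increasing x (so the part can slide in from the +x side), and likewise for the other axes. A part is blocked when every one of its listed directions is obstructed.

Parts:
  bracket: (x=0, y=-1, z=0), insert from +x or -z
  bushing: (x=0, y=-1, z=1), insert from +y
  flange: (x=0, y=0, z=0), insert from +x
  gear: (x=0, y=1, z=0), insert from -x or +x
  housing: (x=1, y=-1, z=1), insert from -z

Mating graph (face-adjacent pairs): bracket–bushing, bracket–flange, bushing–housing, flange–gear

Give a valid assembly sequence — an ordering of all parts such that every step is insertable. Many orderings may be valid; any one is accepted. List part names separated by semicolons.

1. housing@(1, -1, 1) [-z clear] — {housing}
2. bushing@(0, -1, 1) [+y clear] — {bushing, housing}
3. bracket@(0, -1, 0) [+x clear] — {bracket, bushing, housing}
4. flange@(0, 0, 0) [+x clear] — {bracket, bushing, flange, housing}
5. gear@(0, 1, 0) [-x clear] — {bracket, bushing, flange, gear, housing}

housing; bushing; bracket; flange; gear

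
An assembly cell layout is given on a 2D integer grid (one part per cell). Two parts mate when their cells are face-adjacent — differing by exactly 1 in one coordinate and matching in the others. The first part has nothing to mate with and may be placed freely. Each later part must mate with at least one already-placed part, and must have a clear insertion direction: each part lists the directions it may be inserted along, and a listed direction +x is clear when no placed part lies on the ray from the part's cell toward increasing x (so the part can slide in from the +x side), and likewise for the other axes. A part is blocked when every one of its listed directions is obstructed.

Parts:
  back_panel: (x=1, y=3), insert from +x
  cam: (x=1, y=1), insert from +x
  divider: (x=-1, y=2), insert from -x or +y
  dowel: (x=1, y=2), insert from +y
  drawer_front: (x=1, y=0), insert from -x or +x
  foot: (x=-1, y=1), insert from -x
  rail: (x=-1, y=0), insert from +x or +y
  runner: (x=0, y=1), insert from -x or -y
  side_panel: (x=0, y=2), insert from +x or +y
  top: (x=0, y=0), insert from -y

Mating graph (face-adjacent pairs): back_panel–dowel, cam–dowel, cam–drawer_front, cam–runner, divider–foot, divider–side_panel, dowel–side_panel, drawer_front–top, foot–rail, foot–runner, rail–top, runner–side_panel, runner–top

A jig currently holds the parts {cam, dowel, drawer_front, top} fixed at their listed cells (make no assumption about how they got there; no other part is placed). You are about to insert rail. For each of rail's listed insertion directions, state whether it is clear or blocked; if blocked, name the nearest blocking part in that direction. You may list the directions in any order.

+x: blocked by top; +y: clear

+x: nearest on ray is top@(0, 0) ⇒ blocked
+y: ray from rail(-1, 0) has no placed part ⇒ clear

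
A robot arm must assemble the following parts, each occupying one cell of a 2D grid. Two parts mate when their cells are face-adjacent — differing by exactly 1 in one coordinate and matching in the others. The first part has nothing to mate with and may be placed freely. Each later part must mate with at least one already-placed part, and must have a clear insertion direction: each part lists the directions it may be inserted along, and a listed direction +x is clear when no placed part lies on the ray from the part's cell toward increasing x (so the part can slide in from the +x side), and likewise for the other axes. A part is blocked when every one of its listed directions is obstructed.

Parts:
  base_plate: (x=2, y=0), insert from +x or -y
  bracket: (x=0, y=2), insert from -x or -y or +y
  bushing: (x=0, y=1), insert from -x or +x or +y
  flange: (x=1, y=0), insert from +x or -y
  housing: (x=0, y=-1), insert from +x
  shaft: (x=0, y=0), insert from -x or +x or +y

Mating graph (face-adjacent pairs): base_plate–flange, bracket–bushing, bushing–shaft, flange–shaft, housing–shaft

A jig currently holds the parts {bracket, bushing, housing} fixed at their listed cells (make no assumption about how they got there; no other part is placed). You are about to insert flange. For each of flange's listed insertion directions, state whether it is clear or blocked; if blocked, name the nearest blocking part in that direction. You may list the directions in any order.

+x: clear; -y: clear

+x: ray from flange(1, 0) has no placed part ⇒ clear
-y: ray from flange(1, 0) has no placed part ⇒ clear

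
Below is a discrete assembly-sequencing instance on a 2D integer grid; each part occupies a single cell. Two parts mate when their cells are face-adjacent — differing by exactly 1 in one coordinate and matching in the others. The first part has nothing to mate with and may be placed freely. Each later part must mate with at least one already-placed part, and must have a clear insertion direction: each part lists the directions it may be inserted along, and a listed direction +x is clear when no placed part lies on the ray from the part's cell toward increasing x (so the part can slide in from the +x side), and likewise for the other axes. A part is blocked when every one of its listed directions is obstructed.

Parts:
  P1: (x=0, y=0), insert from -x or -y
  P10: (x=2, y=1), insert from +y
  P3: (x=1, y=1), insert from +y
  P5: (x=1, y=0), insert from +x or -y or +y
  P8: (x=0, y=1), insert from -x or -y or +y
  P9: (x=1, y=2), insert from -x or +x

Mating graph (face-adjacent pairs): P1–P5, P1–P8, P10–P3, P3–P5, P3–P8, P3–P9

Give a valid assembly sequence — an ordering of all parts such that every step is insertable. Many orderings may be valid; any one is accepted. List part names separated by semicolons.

P8; P1; P5; P3; P10; P9

1. P8@(0, 1) [-x clear] — {P8}
2. P1@(0, 0) [-x clear] — {P1, P8}
3. P5@(1, 0) [+x clear] — {P1, P5, P8}
4. P3@(1, 1) [+y clear] — {P1, P3, P5, P8}
5. P10@(2, 1) [+y clear] — {P1, P10, P3, P5, P8}
6. P9@(1, 2) [-x clear] — {P1, P10, P3, P5, P8, P9}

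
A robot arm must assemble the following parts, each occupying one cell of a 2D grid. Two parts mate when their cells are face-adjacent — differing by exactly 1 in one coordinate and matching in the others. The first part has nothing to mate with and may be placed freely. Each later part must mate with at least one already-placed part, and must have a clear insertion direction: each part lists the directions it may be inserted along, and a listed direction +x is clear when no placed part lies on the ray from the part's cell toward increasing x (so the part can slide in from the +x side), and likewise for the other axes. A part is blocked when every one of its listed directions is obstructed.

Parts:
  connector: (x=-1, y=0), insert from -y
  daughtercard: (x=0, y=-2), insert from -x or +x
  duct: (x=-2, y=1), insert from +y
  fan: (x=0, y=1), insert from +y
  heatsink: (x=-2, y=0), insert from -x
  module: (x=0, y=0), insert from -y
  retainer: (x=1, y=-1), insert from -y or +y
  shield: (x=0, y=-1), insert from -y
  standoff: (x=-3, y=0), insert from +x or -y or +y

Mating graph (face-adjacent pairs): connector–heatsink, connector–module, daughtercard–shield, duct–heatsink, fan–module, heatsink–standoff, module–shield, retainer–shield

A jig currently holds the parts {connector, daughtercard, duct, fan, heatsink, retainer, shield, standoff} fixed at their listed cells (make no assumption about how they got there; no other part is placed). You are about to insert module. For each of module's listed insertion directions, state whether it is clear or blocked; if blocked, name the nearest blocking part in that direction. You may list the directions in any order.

-y: nearest on ray is shield@(0, -1) ⇒ blocked

-y: blocked by shield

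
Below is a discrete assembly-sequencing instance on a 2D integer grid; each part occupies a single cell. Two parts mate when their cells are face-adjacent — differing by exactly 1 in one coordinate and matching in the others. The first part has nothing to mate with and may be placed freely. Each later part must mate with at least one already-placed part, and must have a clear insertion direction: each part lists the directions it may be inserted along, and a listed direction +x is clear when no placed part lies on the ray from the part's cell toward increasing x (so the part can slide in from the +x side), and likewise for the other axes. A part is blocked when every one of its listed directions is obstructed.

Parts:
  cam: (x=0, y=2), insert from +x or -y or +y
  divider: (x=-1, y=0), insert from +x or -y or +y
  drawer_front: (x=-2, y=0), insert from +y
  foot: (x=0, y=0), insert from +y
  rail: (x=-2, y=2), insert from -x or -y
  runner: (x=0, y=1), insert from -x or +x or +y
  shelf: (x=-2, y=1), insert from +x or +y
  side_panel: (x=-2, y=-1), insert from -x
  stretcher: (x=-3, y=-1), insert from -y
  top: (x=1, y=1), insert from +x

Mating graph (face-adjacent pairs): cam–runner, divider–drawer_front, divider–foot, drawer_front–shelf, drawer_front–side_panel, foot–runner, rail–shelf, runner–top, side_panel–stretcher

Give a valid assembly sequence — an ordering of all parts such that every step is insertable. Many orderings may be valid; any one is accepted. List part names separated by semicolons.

1. side_panel@(-2, -1) [-x clear] — {side_panel}
2. stretcher@(-3, -1) [-y clear] — {side_panel, stretcher}
3. drawer_front@(-2, 0) [+y clear] — {drawer_front, side_panel, stretcher}
4. shelf@(-2, 1) [+x clear] — {drawer_front, shelf, side_panel, stretcher}
5. rail@(-2, 2) [-x clear] — {drawer_front, rail, shelf, side_panel, stretcher}
6. divider@(-1, 0) [+x clear] — {divider, drawer_front, rail, shelf, side_panel, stretcher}
7. foot@(0, 0) [+y clear] — {divider, drawer_front, foot, rail, shelf, side_panel, stretcher}
8. runner@(0, 1) [+x clear] — {divider, drawer_front, foot, rail, runner, shelf, side_panel, stretcher}
9. top@(1, 1) [+x clear] — {divider, drawer_front, foot, rail, runner, shelf, side_panel, stretcher, top}
10. cam@(0, 2) [+x clear] — {cam, divider, drawer_front, foot, rail, runner, shelf, side_panel, stretcher, top}

side_panel; stretcher; drawer_front; shelf; rail; divider; foot; runner; top; cam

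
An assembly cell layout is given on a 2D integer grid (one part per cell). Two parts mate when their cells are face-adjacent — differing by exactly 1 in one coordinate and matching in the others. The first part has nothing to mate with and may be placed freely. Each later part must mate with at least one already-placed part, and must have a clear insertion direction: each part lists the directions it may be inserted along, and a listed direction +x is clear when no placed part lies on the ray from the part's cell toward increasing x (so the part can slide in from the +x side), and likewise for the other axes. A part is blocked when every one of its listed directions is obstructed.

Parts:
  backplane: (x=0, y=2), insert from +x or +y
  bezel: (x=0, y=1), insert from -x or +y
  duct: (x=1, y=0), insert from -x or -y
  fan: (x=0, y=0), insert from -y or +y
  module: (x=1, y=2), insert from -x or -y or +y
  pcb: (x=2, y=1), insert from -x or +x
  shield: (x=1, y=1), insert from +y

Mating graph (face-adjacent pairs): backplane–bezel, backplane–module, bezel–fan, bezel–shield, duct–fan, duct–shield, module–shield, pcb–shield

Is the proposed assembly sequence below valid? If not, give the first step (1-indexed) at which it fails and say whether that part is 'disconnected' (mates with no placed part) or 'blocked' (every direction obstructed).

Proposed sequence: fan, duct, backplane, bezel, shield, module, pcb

1. fan@(0, 0) [-y clear] — {fan}
2. duct@(1, 0) [-y clear] — {duct, fan}
3. backplane@(0, 2) — no placed neighbour ⇒ disconnected

Invalid at step 3 (disconnected)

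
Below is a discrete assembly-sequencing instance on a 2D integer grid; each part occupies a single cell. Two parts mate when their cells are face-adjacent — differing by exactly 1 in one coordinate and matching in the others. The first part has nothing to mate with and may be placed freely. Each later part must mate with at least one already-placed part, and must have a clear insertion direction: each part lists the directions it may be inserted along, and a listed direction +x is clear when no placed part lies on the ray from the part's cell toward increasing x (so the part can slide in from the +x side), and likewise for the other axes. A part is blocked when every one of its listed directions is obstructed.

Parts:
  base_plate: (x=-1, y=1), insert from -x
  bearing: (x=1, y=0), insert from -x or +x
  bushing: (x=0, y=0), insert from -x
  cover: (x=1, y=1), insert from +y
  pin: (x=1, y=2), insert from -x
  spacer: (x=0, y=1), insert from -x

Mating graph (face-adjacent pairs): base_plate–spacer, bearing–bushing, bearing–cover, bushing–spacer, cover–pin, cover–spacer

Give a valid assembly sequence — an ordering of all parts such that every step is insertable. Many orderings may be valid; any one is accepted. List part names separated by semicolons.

1. cover@(1, 1) [+y clear] — {cover}
2. pin@(1, 2) [-x clear] — {cover, pin}
3. bearing@(1, 0) [-x clear] — {bearing, cover, pin}
4. spacer@(0, 1) [-x clear] — {bearing, cover, pin, spacer}
5. base_plate@(-1, 1) [-x clear] — {base_plate, bearing, cover, pin, spacer}
6. bushing@(0, 0) [-x clear] — {base_plate, bearing, bushing, cover, pin, spacer}

cover; pin; bearing; spacer; base_plate; bushing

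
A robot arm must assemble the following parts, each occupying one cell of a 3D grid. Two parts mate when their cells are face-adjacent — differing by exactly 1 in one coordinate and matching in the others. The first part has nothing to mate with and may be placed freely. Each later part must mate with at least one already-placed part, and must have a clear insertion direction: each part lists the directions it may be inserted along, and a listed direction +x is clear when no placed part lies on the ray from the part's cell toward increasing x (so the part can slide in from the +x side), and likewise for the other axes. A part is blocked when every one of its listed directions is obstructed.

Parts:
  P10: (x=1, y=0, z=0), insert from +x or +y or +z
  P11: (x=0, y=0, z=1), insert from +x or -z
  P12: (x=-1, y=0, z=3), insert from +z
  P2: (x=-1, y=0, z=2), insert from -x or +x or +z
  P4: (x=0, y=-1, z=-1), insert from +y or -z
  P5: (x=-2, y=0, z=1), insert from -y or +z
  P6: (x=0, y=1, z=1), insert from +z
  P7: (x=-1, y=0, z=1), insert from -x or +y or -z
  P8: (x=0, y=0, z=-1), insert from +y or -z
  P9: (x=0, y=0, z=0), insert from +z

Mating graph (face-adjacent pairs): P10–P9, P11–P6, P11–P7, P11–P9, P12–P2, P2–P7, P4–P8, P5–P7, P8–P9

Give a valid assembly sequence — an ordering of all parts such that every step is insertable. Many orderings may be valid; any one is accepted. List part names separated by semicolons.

1. P9@(0, 0, 0) [+z clear] — {P9}
2. P11@(0, 0, 1) [+x clear] — {P11, P9}
3. P10@(1, 0, 0) [+x clear] — {P10, P11, P9}
4. P7@(-1, 0, 1) [-x clear] — {P10, P11, P7, P9}
5. P5@(-2, 0, 1) [-y clear] — {P10, P11, P5, P7, P9}
6. P6@(0, 1, 1) [+z clear] — {P10, P11, P5, P6, P7, P9}
7. P8@(0, 0, -1) [+y clear] — {P10, P11, P5, P6, P7, P8, P9}
8. P4@(0, -1, -1) [-z clear] — {P10, P11, P4, P5, P6, P7, P8, P9}
9. P2@(-1, 0, 2) [-x clear] — {P10, P11, P2, P4, P5, P6, P7, P8, P9}
10. P12@(-1, 0, 3) [+z clear] — {P10, P11, P12, P2, P4, P5, P6, P7, P8, P9}

P9; P11; P10; P7; P5; P6; P8; P4; P2; P12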